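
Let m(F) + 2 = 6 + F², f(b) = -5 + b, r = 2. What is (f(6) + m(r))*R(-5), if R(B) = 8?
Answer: 72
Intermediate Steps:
m(F) = 4 + F² (m(F) = -2 + (6 + F²) = 4 + F²)
(f(6) + m(r))*R(-5) = ((-5 + 6) + (4 + 2²))*8 = (1 + (4 + 4))*8 = (1 + 8)*8 = 9*8 = 72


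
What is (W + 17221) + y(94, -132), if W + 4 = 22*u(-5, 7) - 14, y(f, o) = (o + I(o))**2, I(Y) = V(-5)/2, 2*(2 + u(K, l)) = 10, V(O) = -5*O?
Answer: 126197/4 ≈ 31549.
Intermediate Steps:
u(K, l) = 3 (u(K, l) = -2 + (1/2)*10 = -2 + 5 = 3)
I(Y) = 25/2 (I(Y) = -5*(-5)/2 = 25*(1/2) = 25/2)
y(f, o) = (25/2 + o)**2 (y(f, o) = (o + 25/2)**2 = (25/2 + o)**2)
W = 48 (W = -4 + (22*3 - 14) = -4 + (66 - 14) = -4 + 52 = 48)
(W + 17221) + y(94, -132) = (48 + 17221) + (25 + 2*(-132))**2/4 = 17269 + (25 - 264)**2/4 = 17269 + (1/4)*(-239)**2 = 17269 + (1/4)*57121 = 17269 + 57121/4 = 126197/4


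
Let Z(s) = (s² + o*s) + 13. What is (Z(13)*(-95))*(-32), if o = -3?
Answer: 434720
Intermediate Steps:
Z(s) = 13 + s² - 3*s (Z(s) = (s² - 3*s) + 13 = 13 + s² - 3*s)
(Z(13)*(-95))*(-32) = ((13 + 13² - 3*13)*(-95))*(-32) = ((13 + 169 - 39)*(-95))*(-32) = (143*(-95))*(-32) = -13585*(-32) = 434720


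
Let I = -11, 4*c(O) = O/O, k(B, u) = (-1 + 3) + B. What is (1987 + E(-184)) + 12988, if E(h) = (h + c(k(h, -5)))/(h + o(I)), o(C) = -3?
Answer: 11202035/748 ≈ 14976.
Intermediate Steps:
k(B, u) = 2 + B
c(O) = ¼ (c(O) = (O/O)/4 = (¼)*1 = ¼)
E(h) = (¼ + h)/(-3 + h) (E(h) = (h + ¼)/(h - 3) = (¼ + h)/(-3 + h))
(1987 + E(-184)) + 12988 = (1987 + (¼ - 184)/(-3 - 184)) + 12988 = (1987 - 735/4/(-187)) + 12988 = (1987 - 1/187*(-735/4)) + 12988 = (1987 + 735/748) + 12988 = 1487011/748 + 12988 = 11202035/748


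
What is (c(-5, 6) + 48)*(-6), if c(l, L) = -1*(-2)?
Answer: -300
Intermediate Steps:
c(l, L) = 2
(c(-5, 6) + 48)*(-6) = (2 + 48)*(-6) = 50*(-6) = -300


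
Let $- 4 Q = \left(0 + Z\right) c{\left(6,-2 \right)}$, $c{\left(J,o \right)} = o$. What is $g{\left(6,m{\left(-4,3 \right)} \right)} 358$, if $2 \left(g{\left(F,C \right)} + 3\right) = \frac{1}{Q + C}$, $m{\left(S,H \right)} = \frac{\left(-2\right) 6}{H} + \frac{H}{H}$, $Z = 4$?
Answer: $-1253$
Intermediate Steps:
$m{\left(S,H \right)} = 1 - \frac{12}{H}$ ($m{\left(S,H \right)} = - \frac{12}{H} + 1 = 1 - \frac{12}{H}$)
$Q = 2$ ($Q = - \frac{\left(0 + 4\right) \left(-2\right)}{4} = - \frac{4 \left(-2\right)}{4} = \left(- \frac{1}{4}\right) \left(-8\right) = 2$)
$g{\left(F,C \right)} = -3 + \frac{1}{2 \left(2 + C\right)}$
$g{\left(6,m{\left(-4,3 \right)} \right)} 358 = \frac{-11 - 6 \frac{-12 + 3}{3}}{2 \left(2 + \frac{-12 + 3}{3}\right)} 358 = \frac{-11 - 6 \cdot \frac{1}{3} \left(-9\right)}{2 \left(2 + \frac{1}{3} \left(-9\right)\right)} 358 = \frac{-11 - -18}{2 \left(2 - 3\right)} 358 = \frac{-11 + 18}{2 \left(-1\right)} 358 = \frac{1}{2} \left(-1\right) 7 \cdot 358 = \left(- \frac{7}{2}\right) 358 = -1253$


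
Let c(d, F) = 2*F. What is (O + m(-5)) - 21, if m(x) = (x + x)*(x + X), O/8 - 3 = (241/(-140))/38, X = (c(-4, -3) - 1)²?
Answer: -290846/665 ≈ -437.36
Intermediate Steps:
X = 49 (X = (2*(-3) - 1)² = (-6 - 1)² = (-7)² = 49)
O = 15719/665 (O = 24 + 8*((241/(-140))/38) = 24 + 8*((241*(-1/140))*(1/38)) = 24 + 8*(-241/140*1/38) = 24 + 8*(-241/5320) = 24 - 241/665 = 15719/665 ≈ 23.638)
m(x) = 2*x*(49 + x) (m(x) = (x + x)*(x + 49) = (2*x)*(49 + x) = 2*x*(49 + x))
(O + m(-5)) - 21 = (15719/665 + 2*(-5)*(49 - 5)) - 21 = (15719/665 + 2*(-5)*44) - 21 = (15719/665 - 440) - 21 = -276881/665 - 21 = -290846/665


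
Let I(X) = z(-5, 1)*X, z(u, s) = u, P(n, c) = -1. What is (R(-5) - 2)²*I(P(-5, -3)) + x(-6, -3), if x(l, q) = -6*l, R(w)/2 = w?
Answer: 756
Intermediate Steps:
R(w) = 2*w
I(X) = -5*X
(R(-5) - 2)²*I(P(-5, -3)) + x(-6, -3) = (2*(-5) - 2)²*(-5*(-1)) - 6*(-6) = (-10 - 2)²*5 + 36 = (-12)²*5 + 36 = 144*5 + 36 = 720 + 36 = 756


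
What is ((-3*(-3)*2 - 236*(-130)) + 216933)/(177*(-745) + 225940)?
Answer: 247631/94075 ≈ 2.6323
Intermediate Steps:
((-3*(-3)*2 - 236*(-130)) + 216933)/(177*(-745) + 225940) = ((9*2 + 30680) + 216933)/(-131865 + 225940) = ((18 + 30680) + 216933)/94075 = (30698 + 216933)*(1/94075) = 247631*(1/94075) = 247631/94075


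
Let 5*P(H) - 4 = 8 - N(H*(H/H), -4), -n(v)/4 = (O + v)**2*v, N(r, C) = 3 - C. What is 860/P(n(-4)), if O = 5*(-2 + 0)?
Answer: 860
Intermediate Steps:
O = -10 (O = 5*(-2) = -10)
n(v) = -4*v*(-10 + v)**2 (n(v) = -4*(-10 + v)**2*v = -4*v*(-10 + v)**2)
P(H) = 1 (P(H) = 4/5 + (8 - (3 - 1*(-4)))/5 = 4/5 + (8 - (3 + 4))/5 = 4/5 + (8 - 1*7)/5 = 4/5 + (8 - 7)/5 = 4/5 + (1/5)*1 = 4/5 + 1/5 = 1)
860/P(n(-4)) = 860/1 = 860*1 = 860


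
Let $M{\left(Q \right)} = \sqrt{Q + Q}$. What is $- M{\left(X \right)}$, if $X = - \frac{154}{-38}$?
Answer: $- \frac{\sqrt{2926}}{19} \approx -2.847$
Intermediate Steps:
$X = \frac{77}{19}$ ($X = \left(-154\right) \left(- \frac{1}{38}\right) = \frac{77}{19} \approx 4.0526$)
$M{\left(Q \right)} = \sqrt{2} \sqrt{Q}$ ($M{\left(Q \right)} = \sqrt{2 Q} = \sqrt{2} \sqrt{Q}$)
$- M{\left(X \right)} = - \sqrt{2} \sqrt{\frac{77}{19}} = - \sqrt{2} \frac{\sqrt{1463}}{19} = - \frac{\sqrt{2926}}{19}$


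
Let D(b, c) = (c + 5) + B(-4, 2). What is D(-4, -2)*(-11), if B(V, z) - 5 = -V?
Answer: -132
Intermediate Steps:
B(V, z) = 5 - V
D(b, c) = 14 + c (D(b, c) = (c + 5) + (5 - 1*(-4)) = (5 + c) + (5 + 4) = (5 + c) + 9 = 14 + c)
D(-4, -2)*(-11) = (14 - 2)*(-11) = 12*(-11) = -132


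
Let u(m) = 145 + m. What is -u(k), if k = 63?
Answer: -208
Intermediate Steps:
-u(k) = -(145 + 63) = -1*208 = -208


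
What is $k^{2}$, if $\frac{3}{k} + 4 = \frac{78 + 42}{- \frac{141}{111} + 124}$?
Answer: $\frac{185586129}{188348176} \approx 0.98534$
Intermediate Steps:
$k = - \frac{13623}{13724}$ ($k = \frac{3}{-4 + \frac{78 + 42}{- \frac{141}{111} + 124}} = \frac{3}{-4 + \frac{120}{\left(-141\right) \frac{1}{111} + 124}} = \frac{3}{-4 + \frac{120}{- \frac{47}{37} + 124}} = \frac{3}{-4 + \frac{120}{\frac{4541}{37}}} = \frac{3}{-4 + 120 \cdot \frac{37}{4541}} = \frac{3}{-4 + \frac{4440}{4541}} = \frac{3}{- \frac{13724}{4541}} = 3 \left(- \frac{4541}{13724}\right) = - \frac{13623}{13724} \approx -0.99264$)
$k^{2} = \left(- \frac{13623}{13724}\right)^{2} = \frac{185586129}{188348176}$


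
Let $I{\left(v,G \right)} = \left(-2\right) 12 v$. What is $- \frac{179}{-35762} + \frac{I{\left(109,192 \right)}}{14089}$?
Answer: $- \frac{91031461}{503850818} \approx -0.18067$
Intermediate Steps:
$I{\left(v,G \right)} = - 24 v$
$- \frac{179}{-35762} + \frac{I{\left(109,192 \right)}}{14089} = - \frac{179}{-35762} + \frac{\left(-24\right) 109}{14089} = \left(-179\right) \left(- \frac{1}{35762}\right) - \frac{2616}{14089} = \frac{179}{35762} - \frac{2616}{14089} = - \frac{91031461}{503850818}$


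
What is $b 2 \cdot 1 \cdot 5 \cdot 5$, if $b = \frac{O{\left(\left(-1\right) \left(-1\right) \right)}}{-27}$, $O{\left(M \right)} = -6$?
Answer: $\frac{100}{9} \approx 11.111$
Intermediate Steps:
$b = \frac{2}{9}$ ($b = - \frac{6}{-27} = \left(-6\right) \left(- \frac{1}{27}\right) = \frac{2}{9} \approx 0.22222$)
$b 2 \cdot 1 \cdot 5 \cdot 5 = \frac{2}{9} \cdot 2 \cdot 1 \cdot 5 \cdot 5 = \frac{4 \cdot 5 \cdot 5}{9} = \frac{4}{9} \cdot 25 = \frac{100}{9}$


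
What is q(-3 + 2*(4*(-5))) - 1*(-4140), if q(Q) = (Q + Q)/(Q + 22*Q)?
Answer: 95222/23 ≈ 4140.1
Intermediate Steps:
q(Q) = 2/23 (q(Q) = (2*Q)/((23*Q)) = (2*Q)*(1/(23*Q)) = 2/23)
q(-3 + 2*(4*(-5))) - 1*(-4140) = 2/23 - 1*(-4140) = 2/23 + 4140 = 95222/23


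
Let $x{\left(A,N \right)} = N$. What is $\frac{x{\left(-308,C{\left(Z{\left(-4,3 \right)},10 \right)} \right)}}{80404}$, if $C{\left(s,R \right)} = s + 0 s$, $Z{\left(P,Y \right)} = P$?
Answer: $- \frac{1}{20101} \approx -4.9749 \cdot 10^{-5}$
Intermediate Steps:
$C{\left(s,R \right)} = s$ ($C{\left(s,R \right)} = s + 0 = s$)
$\frac{x{\left(-308,C{\left(Z{\left(-4,3 \right)},10 \right)} \right)}}{80404} = - \frac{4}{80404} = \left(-4\right) \frac{1}{80404} = - \frac{1}{20101}$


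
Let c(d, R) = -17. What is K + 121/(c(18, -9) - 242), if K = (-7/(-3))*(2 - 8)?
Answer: -3747/259 ≈ -14.467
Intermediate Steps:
K = -14 (K = -7*(-⅓)*(-6) = (7/3)*(-6) = -14)
K + 121/(c(18, -9) - 242) = -14 + 121/(-17 - 242) = -14 + 121/(-259) = -14 - 1/259*121 = -14 - 121/259 = -3747/259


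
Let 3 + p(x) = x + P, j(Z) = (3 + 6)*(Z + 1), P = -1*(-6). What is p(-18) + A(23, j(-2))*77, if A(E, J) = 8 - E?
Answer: -1170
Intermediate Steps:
P = 6
j(Z) = 9 + 9*Z (j(Z) = 9*(1 + Z) = 9 + 9*Z)
p(x) = 3 + x (p(x) = -3 + (x + 6) = -3 + (6 + x) = 3 + x)
p(-18) + A(23, j(-2))*77 = (3 - 18) + (8 - 1*23)*77 = -15 + (8 - 23)*77 = -15 - 15*77 = -15 - 1155 = -1170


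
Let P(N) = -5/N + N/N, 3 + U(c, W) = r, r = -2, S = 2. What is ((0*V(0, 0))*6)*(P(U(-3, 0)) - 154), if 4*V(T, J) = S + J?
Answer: 0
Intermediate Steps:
U(c, W) = -5 (U(c, W) = -3 - 2 = -5)
V(T, J) = ½ + J/4 (V(T, J) = (2 + J)/4 = ½ + J/4)
P(N) = 1 - 5/N (P(N) = -5/N + 1 = 1 - 5/N)
((0*V(0, 0))*6)*(P(U(-3, 0)) - 154) = ((0*(½ + (¼)*0))*6)*((-5 - 5)/(-5) - 154) = ((0*(½ + 0))*6)*(-⅕*(-10) - 154) = ((0*(½))*6)*(2 - 154) = (0*6)*(-152) = 0*(-152) = 0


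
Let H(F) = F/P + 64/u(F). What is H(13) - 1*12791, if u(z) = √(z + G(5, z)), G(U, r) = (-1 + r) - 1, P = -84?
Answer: -1074457/84 + 16*√6/3 ≈ -12778.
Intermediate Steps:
G(U, r) = -2 + r
u(z) = √(-2 + 2*z) (u(z) = √(z + (-2 + z)) = √(-2 + 2*z))
H(F) = 64/√(-2 + 2*F) - F/84 (H(F) = F/(-84) + 64/(√(-2 + 2*F)) = F*(-1/84) + 64/√(-2 + 2*F) = -F/84 + 64/√(-2 + 2*F) = 64/√(-2 + 2*F) - F/84)
H(13) - 1*12791 = (-1/84*13 + 32*√2/√(-1 + 13)) - 1*12791 = (-13/84 + 32*√2/√12) - 12791 = (-13/84 + 32*√2*(√3/6)) - 12791 = (-13/84 + 16*√6/3) - 12791 = -1074457/84 + 16*√6/3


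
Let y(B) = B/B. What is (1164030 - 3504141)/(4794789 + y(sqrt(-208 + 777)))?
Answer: -2340111/4794790 ≈ -0.48805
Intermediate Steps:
y(B) = 1
(1164030 - 3504141)/(4794789 + y(sqrt(-208 + 777))) = (1164030 - 3504141)/(4794789 + 1) = -2340111/4794790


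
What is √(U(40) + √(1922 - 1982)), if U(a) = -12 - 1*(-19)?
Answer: √(7 + 2*I*√15) ≈ 2.953 + 1.3115*I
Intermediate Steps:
U(a) = 7 (U(a) = -12 + 19 = 7)
√(U(40) + √(1922 - 1982)) = √(7 + √(1922 - 1982)) = √(7 + √(-60)) = √(7 + 2*I*√15)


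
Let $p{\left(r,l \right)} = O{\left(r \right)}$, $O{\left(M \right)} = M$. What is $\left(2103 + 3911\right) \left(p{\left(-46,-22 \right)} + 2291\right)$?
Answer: $13501430$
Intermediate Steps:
$p{\left(r,l \right)} = r$
$\left(2103 + 3911\right) \left(p{\left(-46,-22 \right)} + 2291\right) = \left(2103 + 3911\right) \left(-46 + 2291\right) = 6014 \cdot 2245 = 13501430$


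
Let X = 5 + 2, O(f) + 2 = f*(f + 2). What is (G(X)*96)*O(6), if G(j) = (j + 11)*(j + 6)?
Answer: 1033344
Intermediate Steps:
O(f) = -2 + f*(2 + f) (O(f) = -2 + f*(f + 2) = -2 + f*(2 + f))
X = 7
G(j) = (6 + j)*(11 + j) (G(j) = (11 + j)*(6 + j) = (6 + j)*(11 + j))
(G(X)*96)*O(6) = ((66 + 7² + 17*7)*96)*(-2 + 6² + 2*6) = ((66 + 49 + 119)*96)*(-2 + 36 + 12) = (234*96)*46 = 22464*46 = 1033344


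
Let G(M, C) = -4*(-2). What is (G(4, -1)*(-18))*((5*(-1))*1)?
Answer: 720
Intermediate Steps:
G(M, C) = 8
(G(4, -1)*(-18))*((5*(-1))*1) = (8*(-18))*((5*(-1))*1) = -(-720) = -144*(-5) = 720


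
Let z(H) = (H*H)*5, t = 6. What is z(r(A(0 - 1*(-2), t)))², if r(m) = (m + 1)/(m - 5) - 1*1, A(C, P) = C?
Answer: 400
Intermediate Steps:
r(m) = -1 + (1 + m)/(-5 + m) (r(m) = (1 + m)/(-5 + m) - 1 = -1 + (1 + m)/(-5 + m))
z(H) = 5*H² (z(H) = H²*5 = 5*H²)
z(r(A(0 - 1*(-2), t)))² = (5*(6/(-5 + (0 - 1*(-2))))²)² = (5*(6/(-5 + (0 + 2)))²)² = (5*(6/(-5 + 2))²)² = (5*(6/(-3))²)² = (5*(6*(-⅓))²)² = (5*(-2)²)² = (5*4)² = 20² = 400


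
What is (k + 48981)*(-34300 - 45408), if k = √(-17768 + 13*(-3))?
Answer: -3904177548 - 79708*I*√17807 ≈ -3.9042e+9 - 1.0636e+7*I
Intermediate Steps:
k = I*√17807 (k = √(-17768 - 39) = √(-17807) = I*√17807 ≈ 133.44*I)
(k + 48981)*(-34300 - 45408) = (I*√17807 + 48981)*(-34300 - 45408) = (48981 + I*√17807)*(-79708) = -3904177548 - 79708*I*√17807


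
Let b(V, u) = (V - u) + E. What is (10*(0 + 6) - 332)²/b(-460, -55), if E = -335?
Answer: -18496/185 ≈ -99.978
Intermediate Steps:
b(V, u) = -335 + V - u (b(V, u) = (V - u) - 335 = -335 + V - u)
(10*(0 + 6) - 332)²/b(-460, -55) = (10*(0 + 6) - 332)²/(-335 - 460 - 1*(-55)) = (10*6 - 332)²/(-335 - 460 + 55) = (60 - 332)²/(-740) = (-272)²*(-1/740) = 73984*(-1/740) = -18496/185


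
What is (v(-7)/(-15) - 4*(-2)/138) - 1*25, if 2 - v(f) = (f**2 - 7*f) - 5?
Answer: -6512/345 ≈ -18.875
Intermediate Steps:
v(f) = 7 - f**2 + 7*f (v(f) = 2 - ((f**2 - 7*f) - 5) = 2 - (-5 + f**2 - 7*f) = 2 + (5 - f**2 + 7*f) = 7 - f**2 + 7*f)
(v(-7)/(-15) - 4*(-2)/138) - 1*25 = ((7 - 1*(-7)**2 + 7*(-7))/(-15) - 4*(-2)/138) - 1*25 = ((7 - 1*49 - 49)*(-1/15) + 8*(1/138)) - 25 = ((7 - 49 - 49)*(-1/15) + 4/69) - 25 = (-91*(-1/15) + 4/69) - 25 = (91/15 + 4/69) - 25 = 2113/345 - 25 = -6512/345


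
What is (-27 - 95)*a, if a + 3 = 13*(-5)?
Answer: 8296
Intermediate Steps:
a = -68 (a = -3 + 13*(-5) = -3 - 65 = -68)
(-27 - 95)*a = (-27 - 95)*(-68) = -122*(-68) = 8296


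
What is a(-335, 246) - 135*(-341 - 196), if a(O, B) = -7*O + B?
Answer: 75086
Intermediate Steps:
a(O, B) = B - 7*O
a(-335, 246) - 135*(-341 - 196) = (246 - 7*(-335)) - 135*(-341 - 196) = (246 + 2345) - 135*(-537) = 2591 + 72495 = 75086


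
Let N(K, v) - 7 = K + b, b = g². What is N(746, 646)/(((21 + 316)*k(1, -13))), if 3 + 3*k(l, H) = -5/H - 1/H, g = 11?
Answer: -11362/3707 ≈ -3.0650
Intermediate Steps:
b = 121 (b = 11² = 121)
k(l, H) = -1 - 2/H (k(l, H) = -1 + (-5/H - 1/H)/3 = -1 + (-6/H)/3 = -1 - 2/H)
N(K, v) = 128 + K (N(K, v) = 7 + (K + 121) = 7 + (121 + K) = 128 + K)
N(746, 646)/(((21 + 316)*k(1, -13))) = (128 + 746)/(((21 + 316)*((-2 - 1*(-13))/(-13)))) = 874/((337*(-(-2 + 13)/13))) = 874/((337*(-1/13*11))) = 874/((337*(-11/13))) = 874/(-3707/13) = 874*(-13/3707) = -11362/3707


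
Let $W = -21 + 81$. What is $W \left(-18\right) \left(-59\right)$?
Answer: $63720$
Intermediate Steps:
$W = 60$
$W \left(-18\right) \left(-59\right) = 60 \left(-18\right) \left(-59\right) = \left(-1080\right) \left(-59\right) = 63720$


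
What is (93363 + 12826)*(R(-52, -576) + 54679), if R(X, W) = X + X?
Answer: 5795264675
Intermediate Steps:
R(X, W) = 2*X
(93363 + 12826)*(R(-52, -576) + 54679) = (93363 + 12826)*(2*(-52) + 54679) = 106189*(-104 + 54679) = 106189*54575 = 5795264675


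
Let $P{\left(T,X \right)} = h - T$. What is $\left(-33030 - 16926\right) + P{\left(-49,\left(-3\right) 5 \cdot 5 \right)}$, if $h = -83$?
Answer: $-49990$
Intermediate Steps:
$P{\left(T,X \right)} = -83 - T$
$\left(-33030 - 16926\right) + P{\left(-49,\left(-3\right) 5 \cdot 5 \right)} = \left(-33030 - 16926\right) - 34 = -49956 + \left(-83 + 49\right) = -49956 - 34 = -49990$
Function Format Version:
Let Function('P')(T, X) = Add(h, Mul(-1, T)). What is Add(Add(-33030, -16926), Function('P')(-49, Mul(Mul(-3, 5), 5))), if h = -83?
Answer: -49990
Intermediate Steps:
Function('P')(T, X) = Add(-83, Mul(-1, T))
Add(Add(-33030, -16926), Function('P')(-49, Mul(Mul(-3, 5), 5))) = Add(Add(-33030, -16926), Add(-83, Mul(-1, -49))) = Add(-49956, Add(-83, 49)) = Add(-49956, -34) = -49990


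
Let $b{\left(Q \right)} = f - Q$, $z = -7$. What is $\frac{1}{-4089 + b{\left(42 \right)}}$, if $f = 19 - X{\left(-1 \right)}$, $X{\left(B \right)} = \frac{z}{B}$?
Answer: $- \frac{1}{4119} \approx -0.00024278$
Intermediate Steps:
$X{\left(B \right)} = - \frac{7}{B}$
$f = 12$ ($f = 19 - - \frac{7}{-1} = 19 - \left(-7\right) \left(-1\right) = 19 - 7 = 12$)
$b{\left(Q \right)} = 12 - Q$
$\frac{1}{-4089 + b{\left(42 \right)}} = \frac{1}{-4089 + \left(12 - 42\right)} = \frac{1}{-4089 - 30} = \frac{1}{-4119} = - \frac{1}{4119}$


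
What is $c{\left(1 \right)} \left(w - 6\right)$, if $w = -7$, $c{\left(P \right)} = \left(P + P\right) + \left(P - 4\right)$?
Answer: $13$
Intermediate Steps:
$c{\left(P \right)} = -4 + 3 P$ ($c{\left(P \right)} = 2 P + \left(-4 + P\right) = -4 + 3 P$)
$c{\left(1 \right)} \left(w - 6\right) = \left(-4 + 3 \cdot 1\right) \left(-7 - 6\right) = \left(-4 + 3\right) \left(-13\right) = \left(-1\right) \left(-13\right) = 13$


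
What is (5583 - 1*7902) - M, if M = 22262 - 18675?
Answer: -5906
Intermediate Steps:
M = 3587
(5583 - 1*7902) - M = (5583 - 1*7902) - 1*3587 = (5583 - 7902) - 3587 = -2319 - 3587 = -5906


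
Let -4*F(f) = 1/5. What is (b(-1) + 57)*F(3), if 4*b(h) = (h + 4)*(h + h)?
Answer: -111/40 ≈ -2.7750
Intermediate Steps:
F(f) = -1/20 (F(f) = -1/(4*5) = -¼*⅕ = -1/20)
b(h) = h*(4 + h)/2 (b(h) = ((h + 4)*(h + h))/4 = ((4 + h)*(2*h))/4 = (2*h*(4 + h))/4 = h*(4 + h)/2)
(b(-1) + 57)*F(3) = ((½)*(-1)*(4 - 1) + 57)*(-1/20) = ((½)*(-1)*3 + 57)*(-1/20) = (-3/2 + 57)*(-1/20) = (111/2)*(-1/20) = -111/40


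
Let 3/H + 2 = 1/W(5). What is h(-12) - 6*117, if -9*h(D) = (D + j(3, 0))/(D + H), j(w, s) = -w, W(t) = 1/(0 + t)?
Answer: -23171/33 ≈ -702.15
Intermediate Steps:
W(t) = 1/t
H = 1 (H = 3/(-2 + 1/(1/5)) = 3/(-2 + 1/(⅕)) = 3/(-2 + 5) = 3/3 = 3*(⅓) = 1)
h(D) = -(-3 + D)/(9*(1 + D)) (h(D) = -(D - 1*3)/(9*(D + 1)) = -(D - 3)/(9*(1 + D)) = -(-3 + D)/(9*(1 + D)))
h(-12) - 6*117 = (3 - 1*(-12))/(9*(1 - 12)) - 6*117 = (⅑)*(3 + 12)/(-11) - 702 = (⅑)*(-1/11)*15 - 702 = -5/33 - 702 = -23171/33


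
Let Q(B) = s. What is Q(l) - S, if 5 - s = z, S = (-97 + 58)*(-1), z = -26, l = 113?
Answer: -8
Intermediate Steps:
S = 39 (S = -39*(-1) = 39)
s = 31 (s = 5 - 1*(-26) = 5 + 26 = 31)
Q(B) = 31
Q(l) - S = 31 - 1*39 = 31 - 39 = -8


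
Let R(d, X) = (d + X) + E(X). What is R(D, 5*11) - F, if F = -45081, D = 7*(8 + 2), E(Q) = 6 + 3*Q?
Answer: 45377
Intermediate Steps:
D = 70 (D = 7*10 = 70)
R(d, X) = 6 + d + 4*X (R(d, X) = (d + X) + (6 + 3*X) = (X + d) + (6 + 3*X) = 6 + d + 4*X)
R(D, 5*11) - F = (6 + 70 + 4*(5*11)) - 1*(-45081) = (6 + 70 + 4*55) + 45081 = (6 + 70 + 220) + 45081 = 296 + 45081 = 45377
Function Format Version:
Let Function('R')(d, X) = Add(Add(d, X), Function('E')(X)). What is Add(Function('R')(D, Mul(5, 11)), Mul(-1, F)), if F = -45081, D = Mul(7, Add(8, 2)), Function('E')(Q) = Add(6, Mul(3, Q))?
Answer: 45377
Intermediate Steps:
D = 70 (D = Mul(7, 10) = 70)
Function('R')(d, X) = Add(6, d, Mul(4, X)) (Function('R')(d, X) = Add(Add(d, X), Add(6, Mul(3, X))) = Add(Add(X, d), Add(6, Mul(3, X))) = Add(6, d, Mul(4, X)))
Add(Function('R')(D, Mul(5, 11)), Mul(-1, F)) = Add(Add(6, 70, Mul(4, Mul(5, 11))), Mul(-1, -45081)) = Add(Add(6, 70, Mul(4, 55)), 45081) = Add(Add(6, 70, 220), 45081) = Add(296, 45081) = 45377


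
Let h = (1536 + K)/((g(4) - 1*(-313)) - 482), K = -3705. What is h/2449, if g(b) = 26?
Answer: 2169/350207 ≈ 0.0061935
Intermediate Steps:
h = 2169/143 (h = (1536 - 3705)/((26 - 1*(-313)) - 482) = -2169/((26 + 313) - 482) = -2169/(339 - 482) = -2169/(-143) = -2169*(-1/143) = 2169/143 ≈ 15.168)
h/2449 = (2169/143)/2449 = (2169/143)*(1/2449) = 2169/350207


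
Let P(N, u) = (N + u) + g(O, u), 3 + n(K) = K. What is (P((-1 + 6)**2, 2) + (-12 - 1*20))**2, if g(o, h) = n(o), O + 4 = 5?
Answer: 49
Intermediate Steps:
O = 1 (O = -4 + 5 = 1)
n(K) = -3 + K
g(o, h) = -3 + o
P(N, u) = -2 + N + u (P(N, u) = (N + u) + (-3 + 1) = (N + u) - 2 = -2 + N + u)
(P((-1 + 6)**2, 2) + (-12 - 1*20))**2 = ((-2 + (-1 + 6)**2 + 2) + (-12 - 1*20))**2 = ((-2 + 5**2 + 2) + (-12 - 20))**2 = ((-2 + 25 + 2) - 32)**2 = (25 - 32)**2 = (-7)**2 = 49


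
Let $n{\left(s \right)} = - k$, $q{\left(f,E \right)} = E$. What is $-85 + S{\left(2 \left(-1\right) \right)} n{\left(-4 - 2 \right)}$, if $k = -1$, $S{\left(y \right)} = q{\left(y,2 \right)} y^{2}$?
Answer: $-77$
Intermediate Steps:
$S{\left(y \right)} = 2 y^{2}$
$n{\left(s \right)} = 1$ ($n{\left(s \right)} = \left(-1\right) \left(-1\right) = 1$)
$-85 + S{\left(2 \left(-1\right) \right)} n{\left(-4 - 2 \right)} = -85 + 2 \left(2 \left(-1\right)\right)^{2} \cdot 1 = -85 + 2 \left(-2\right)^{2} \cdot 1 = -85 + 2 \cdot 4 \cdot 1 = -85 + 8 \cdot 1 = -85 + 8 = -77$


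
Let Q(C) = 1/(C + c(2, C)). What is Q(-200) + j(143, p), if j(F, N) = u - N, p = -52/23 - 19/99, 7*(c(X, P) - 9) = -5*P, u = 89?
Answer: 70160267/767349 ≈ 91.432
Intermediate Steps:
c(X, P) = 9 - 5*P/7 (c(X, P) = 9 + (-5*P)/7 = 9 - 5*P/7)
Q(C) = 1/(9 + 2*C/7) (Q(C) = 1/(C + (9 - 5*C/7)) = 1/(9 + 2*C/7))
p = -5585/2277 (p = -52*1/23 - 19*1/99 = -52/23 - 19/99 = -5585/2277 ≈ -2.4528)
j(F, N) = 89 - N
Q(-200) + j(143, p) = 7/(63 + 2*(-200)) + (89 - 1*(-5585/2277)) = 7/(63 - 400) + (89 + 5585/2277) = 7/(-337) + 208238/2277 = 7*(-1/337) + 208238/2277 = -7/337 + 208238/2277 = 70160267/767349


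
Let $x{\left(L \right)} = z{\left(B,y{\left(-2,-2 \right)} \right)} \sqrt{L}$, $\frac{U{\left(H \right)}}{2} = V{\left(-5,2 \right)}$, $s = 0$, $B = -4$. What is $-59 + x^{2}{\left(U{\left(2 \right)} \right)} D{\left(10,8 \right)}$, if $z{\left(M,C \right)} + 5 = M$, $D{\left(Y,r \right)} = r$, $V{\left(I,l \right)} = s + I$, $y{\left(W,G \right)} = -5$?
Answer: $-6539$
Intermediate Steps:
$V{\left(I,l \right)} = I$ ($V{\left(I,l \right)} = 0 + I = I$)
$U{\left(H \right)} = -10$ ($U{\left(H \right)} = 2 \left(-5\right) = -10$)
$z{\left(M,C \right)} = -5 + M$
$x{\left(L \right)} = - 9 \sqrt{L}$ ($x{\left(L \right)} = \left(-5 - 4\right) \sqrt{L} = - 9 \sqrt{L}$)
$-59 + x^{2}{\left(U{\left(2 \right)} \right)} D{\left(10,8 \right)} = -59 + \left(- 9 \sqrt{-10}\right)^{2} \cdot 8 = -59 + \left(- 9 i \sqrt{10}\right)^{2} \cdot 8 = -59 - 6480 = -6539$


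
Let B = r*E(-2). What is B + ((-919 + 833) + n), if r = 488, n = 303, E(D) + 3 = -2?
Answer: -2223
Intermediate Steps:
E(D) = -5 (E(D) = -3 - 2 = -5)
B = -2440 (B = 488*(-5) = -2440)
B + ((-919 + 833) + n) = -2440 + ((-919 + 833) + 303) = -2440 + (-86 + 303) = -2440 + 217 = -2223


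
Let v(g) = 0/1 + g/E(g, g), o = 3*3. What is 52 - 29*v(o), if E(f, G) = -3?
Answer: 139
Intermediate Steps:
o = 9
v(g) = -g/3 (v(g) = 0/1 + g/(-3) = 0*1 + g*(-⅓) = 0 - g/3 = -g/3)
52 - 29*v(o) = 52 - (-29)*9/3 = 52 - 29*(-3) = 52 + 87 = 139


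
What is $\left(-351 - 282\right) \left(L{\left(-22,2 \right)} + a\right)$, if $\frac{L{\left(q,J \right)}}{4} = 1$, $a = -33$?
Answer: $18357$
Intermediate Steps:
$L{\left(q,J \right)} = 4$ ($L{\left(q,J \right)} = 4 \cdot 1 = 4$)
$\left(-351 - 282\right) \left(L{\left(-22,2 \right)} + a\right) = \left(-351 - 282\right) \left(4 - 33\right) = \left(-633\right) \left(-29\right) = 18357$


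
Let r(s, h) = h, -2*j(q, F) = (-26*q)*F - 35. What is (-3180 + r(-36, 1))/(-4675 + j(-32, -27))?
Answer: -6358/13149 ≈ -0.48353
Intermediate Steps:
j(q, F) = 35/2 + 13*F*q (j(q, F) = -((-26*q)*F - 35)/2 = -(-26*F*q - 35)/2 = -(-35 - 26*F*q)/2 = 35/2 + 13*F*q)
(-3180 + r(-36, 1))/(-4675 + j(-32, -27)) = (-3180 + 1)/(-4675 + (35/2 + 13*(-27)*(-32))) = -3179/(-4675 + (35/2 + 11232)) = -3179/(-4675 + 22499/2) = -3179/13149/2 = -3179*2/13149 = -6358/13149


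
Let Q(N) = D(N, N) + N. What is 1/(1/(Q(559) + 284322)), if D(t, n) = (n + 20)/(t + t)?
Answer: 318497537/1118 ≈ 2.8488e+5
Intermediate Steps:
D(t, n) = (20 + n)/(2*t) (D(t, n) = (20 + n)/((2*t)) = (20 + n)*(1/(2*t)) = (20 + n)/(2*t))
Q(N) = N + (20 + N)/(2*N) (Q(N) = (20 + N)/(2*N) + N = N + (20 + N)/(2*N))
1/(1/(Q(559) + 284322)) = 1/(1/((½ + 559 + 10/559) + 284322)) = 1/(1/(625541/1118 + 284322)) = 1/(1/(318497537/1118)) = 1/(1118/318497537) = 318497537/1118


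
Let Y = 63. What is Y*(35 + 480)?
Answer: 32445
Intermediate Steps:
Y*(35 + 480) = 63*(35 + 480) = 63*515 = 32445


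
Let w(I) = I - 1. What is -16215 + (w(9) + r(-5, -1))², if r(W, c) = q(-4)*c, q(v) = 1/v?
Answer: -258351/16 ≈ -16147.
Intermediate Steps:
w(I) = -1 + I
r(W, c) = -c/4 (r(W, c) = c/(-4) = -c/4)
-16215 + (w(9) + r(-5, -1))² = -16215 + ((-1 + 9) - ¼*(-1))² = -16215 + (8 + ¼)² = -16215 + (33/4)² = -16215 + 1089/16 = -258351/16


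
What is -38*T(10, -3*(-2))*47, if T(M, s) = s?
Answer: -10716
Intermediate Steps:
-38*T(10, -3*(-2))*47 = -(-114)*(-2)*47 = -38*6*47 = -228*47 = -10716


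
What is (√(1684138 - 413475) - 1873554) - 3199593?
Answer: -5073147 + √1270663 ≈ -5.0720e+6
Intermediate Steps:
(√(1684138 - 413475) - 1873554) - 3199593 = (√1270663 - 1873554) - 3199593 = (-1873554 + √1270663) - 3199593 = -5073147 + √1270663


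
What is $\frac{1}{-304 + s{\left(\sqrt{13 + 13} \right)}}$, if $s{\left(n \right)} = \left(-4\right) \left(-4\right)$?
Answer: $- \frac{1}{288} \approx -0.0034722$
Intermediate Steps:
$s{\left(n \right)} = 16$
$\frac{1}{-304 + s{\left(\sqrt{13 + 13} \right)}} = \frac{1}{-304 + 16} = \frac{1}{-288} = - \frac{1}{288}$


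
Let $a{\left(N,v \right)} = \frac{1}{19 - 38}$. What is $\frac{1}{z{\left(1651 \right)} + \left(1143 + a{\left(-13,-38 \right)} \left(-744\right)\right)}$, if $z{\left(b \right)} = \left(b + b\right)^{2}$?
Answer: $\frac{19}{207183337} \approx 9.1706 \cdot 10^{-8}$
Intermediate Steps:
$a{\left(N,v \right)} = - \frac{1}{19}$ ($a{\left(N,v \right)} = \frac{1}{-19} = - \frac{1}{19}$)
$z{\left(b \right)} = 4 b^{2}$ ($z{\left(b \right)} = \left(2 b\right)^{2} = 4 b^{2}$)
$\frac{1}{z{\left(1651 \right)} + \left(1143 + a{\left(-13,-38 \right)} \left(-744\right)\right)} = \frac{1}{4 \cdot 1651^{2} + \left(1143 - - \frac{744}{19}\right)} = \frac{1}{4 \cdot 2725801 + \left(1143 + \frac{744}{19}\right)} = \frac{1}{10903204 + \frac{22461}{19}} = \frac{1}{\frac{207183337}{19}} = \frac{19}{207183337}$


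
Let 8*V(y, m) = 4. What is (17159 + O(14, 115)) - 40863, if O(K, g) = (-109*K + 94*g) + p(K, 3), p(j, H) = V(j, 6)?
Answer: -28839/2 ≈ -14420.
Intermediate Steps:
V(y, m) = 1/2 (V(y, m) = (1/8)*4 = 1/2)
p(j, H) = 1/2
O(K, g) = 1/2 - 109*K + 94*g (O(K, g) = (-109*K + 94*g) + 1/2 = 1/2 - 109*K + 94*g)
(17159 + O(14, 115)) - 40863 = (17159 + (1/2 - 109*14 + 94*115)) - 40863 = (17159 + (1/2 - 1526 + 10810)) - 40863 = (17159 + 18569/2) - 40863 = 52887/2 - 40863 = -28839/2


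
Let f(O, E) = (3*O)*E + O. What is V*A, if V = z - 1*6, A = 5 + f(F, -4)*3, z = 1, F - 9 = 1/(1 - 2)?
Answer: 1295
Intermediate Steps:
F = 8 (F = 9 + 1/(1 - 2) = 9 + 1/(-1) = 9 - 1 = 8)
f(O, E) = O + 3*E*O (f(O, E) = 3*E*O + O = O + 3*E*O)
A = -259 (A = 5 + (8*(1 + 3*(-4)))*3 = 5 + (8*(1 - 12))*3 = 5 + (8*(-11))*3 = 5 - 88*3 = 5 - 264 = -259)
V = -5 (V = 1 - 1*6 = 1 - 6 = -5)
V*A = -5*(-259) = 1295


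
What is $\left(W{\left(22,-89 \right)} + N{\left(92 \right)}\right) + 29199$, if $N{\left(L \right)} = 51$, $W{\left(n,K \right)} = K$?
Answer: $29161$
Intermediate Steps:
$\left(W{\left(22,-89 \right)} + N{\left(92 \right)}\right) + 29199 = \left(-89 + 51\right) + 29199 = -38 + 29199 = 29161$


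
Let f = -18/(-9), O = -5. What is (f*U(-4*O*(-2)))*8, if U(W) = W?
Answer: -640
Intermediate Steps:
f = 2 (f = -18*(-⅑) = 2)
(f*U(-4*O*(-2)))*8 = (2*(-4*(-5)*(-2)))*8 = (2*(20*(-2)))*8 = (2*(-40))*8 = -80*8 = -640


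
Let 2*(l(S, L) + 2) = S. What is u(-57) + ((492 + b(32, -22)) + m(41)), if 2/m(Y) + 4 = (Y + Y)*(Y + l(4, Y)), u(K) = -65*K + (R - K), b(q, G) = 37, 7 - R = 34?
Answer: 7159257/1679 ≈ 4264.0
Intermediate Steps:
R = -27 (R = 7 - 1*34 = 7 - 34 = -27)
u(K) = -27 - 66*K (u(K) = -65*K + (-27 - K) = -27 - 66*K)
l(S, L) = -2 + S/2
m(Y) = 2/(-4 + 2*Y²) (m(Y) = 2/(-4 + (Y + Y)*(Y + (-2 + (½)*4))) = 2/(-4 + (2*Y)*(Y + (-2 + 2))) = 2/(-4 + (2*Y)*(Y + 0)) = 2/(-4 + (2*Y)*Y) = 2/(-4 + 2*Y²))
u(-57) + ((492 + b(32, -22)) + m(41)) = (-27 - 66*(-57)) + ((492 + 37) + 1/(-2 + 41²)) = (-27 + 3762) + (529 + 1/(-2 + 1681)) = 3735 + (529 + 1/1679) = 3735 + 888192/1679 = 7159257/1679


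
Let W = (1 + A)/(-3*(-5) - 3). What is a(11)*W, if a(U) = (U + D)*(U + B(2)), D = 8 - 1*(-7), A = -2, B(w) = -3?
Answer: -52/3 ≈ -17.333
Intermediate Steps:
D = 15 (D = 8 + 7 = 15)
W = -1/12 (W = (1 - 2)/(-3*(-5) - 3) = -1/(15 - 3) = -1/12 ≈ -0.083333)
a(U) = (-3 + U)*(15 + U) (a(U) = (U + 15)*(U - 3) = (15 + U)*(-3 + U) = (-3 + U)*(15 + U))
a(11)*W = (-45 + 11**2 + 12*11)*(-1/12) = (-45 + 121 + 132)*(-1/12) = 208*(-1/12) = -52/3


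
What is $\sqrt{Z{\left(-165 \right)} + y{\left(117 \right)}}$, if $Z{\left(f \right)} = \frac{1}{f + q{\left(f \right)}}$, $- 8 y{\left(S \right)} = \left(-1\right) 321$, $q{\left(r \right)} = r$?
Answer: $\frac{\sqrt{17477130}}{660} \approx 6.3342$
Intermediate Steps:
$y{\left(S \right)} = \frac{321}{8}$ ($y{\left(S \right)} = - \frac{\left(-1\right) 321}{8} = \left(- \frac{1}{8}\right) \left(-321\right) = \frac{321}{8}$)
$Z{\left(f \right)} = \frac{1}{2 f}$ ($Z{\left(f \right)} = \frac{1}{f + f} = \frac{1}{2 f}$)
$\sqrt{Z{\left(-165 \right)} + y{\left(117 \right)}} = \sqrt{\frac{1}{2 \left(-165\right)} + \frac{321}{8}} = \sqrt{\frac{1}{2} \left(- \frac{1}{165}\right) + \frac{321}{8}} = \sqrt{- \frac{1}{330} + \frac{321}{8}} = \sqrt{\frac{52961}{1320}} = \frac{\sqrt{17477130}}{660}$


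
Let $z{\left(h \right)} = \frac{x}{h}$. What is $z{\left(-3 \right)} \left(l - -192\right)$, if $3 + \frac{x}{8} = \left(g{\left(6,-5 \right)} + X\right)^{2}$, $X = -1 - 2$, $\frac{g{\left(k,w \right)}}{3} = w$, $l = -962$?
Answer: $659120$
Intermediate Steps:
$g{\left(k,w \right)} = 3 w$
$X = -3$ ($X = -1 - 2 = -3$)
$x = 2568$ ($x = -24 + 8 \left(3 \left(-5\right) - 3\right)^{2} = -24 + 8 \left(-15 - 3\right)^{2} = -24 + 8 \left(-18\right)^{2} = -24 + 8 \cdot 324 = -24 + 2592 = 2568$)
$z{\left(h \right)} = \frac{2568}{h}$
$z{\left(-3 \right)} \left(l - -192\right) = \frac{2568}{-3} \left(-962 - -192\right) = 2568 \left(- \frac{1}{3}\right) \left(-962 + 192\right) = \left(-856\right) \left(-770\right) = 659120$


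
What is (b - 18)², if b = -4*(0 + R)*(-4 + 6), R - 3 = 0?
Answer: 1764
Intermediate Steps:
R = 3 (R = 3 + 0 = 3)
b = -24 (b = -4*(0 + 3)*(-4 + 6) = -12*2 = -4*6 = -24)
(b - 18)² = (-24 - 18)² = (-42)² = 1764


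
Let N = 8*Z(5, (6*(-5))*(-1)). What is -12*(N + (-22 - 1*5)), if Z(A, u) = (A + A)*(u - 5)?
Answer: -23676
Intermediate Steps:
Z(A, u) = 2*A*(-5 + u) (Z(A, u) = (2*A)*(-5 + u) = 2*A*(-5 + u))
N = 2000 (N = 8*(2*5*(-5 + (6*(-5))*(-1))) = 8*(2*5*(-5 - 30*(-1))) = 8*(2*5*(-5 + 30)) = 8*(2*5*25) = 8*250 = 2000)
-12*(N + (-22 - 1*5)) = -12*(2000 + (-22 - 1*5)) = -12*(2000 + (-22 - 5)) = -12*(2000 - 27) = -12*1973 = -23676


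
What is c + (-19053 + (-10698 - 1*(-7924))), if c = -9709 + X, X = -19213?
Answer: -50749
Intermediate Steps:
c = -28922 (c = -9709 - 19213 = -28922)
c + (-19053 + (-10698 - 1*(-7924))) = -28922 + (-19053 + (-10698 - 1*(-7924))) = -28922 + (-19053 + (-10698 + 7924)) = -28922 + (-19053 - 2774) = -28922 - 21827 = -50749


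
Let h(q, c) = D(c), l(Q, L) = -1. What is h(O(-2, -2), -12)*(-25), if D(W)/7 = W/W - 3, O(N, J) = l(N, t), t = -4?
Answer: 350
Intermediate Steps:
O(N, J) = -1
D(W) = -14 (D(W) = 7*(W/W - 3) = 7*(1 - 3) = 7*(-2) = -14)
h(q, c) = -14
h(O(-2, -2), -12)*(-25) = -14*(-25) = 350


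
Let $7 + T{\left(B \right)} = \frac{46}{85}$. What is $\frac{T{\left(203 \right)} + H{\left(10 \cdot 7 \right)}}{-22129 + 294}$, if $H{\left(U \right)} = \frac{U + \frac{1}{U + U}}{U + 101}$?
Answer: $\frac{54711}{197475740} \approx 0.00027705$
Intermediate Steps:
$T{\left(B \right)} = - \frac{549}{85}$ ($T{\left(B \right)} = -7 + \frac{46}{85} = - \frac{549}{85}$)
$H{\left(U \right)} = \frac{U + \frac{1}{2 U}}{101 + U}$
$\frac{T{\left(203 \right)} + H{\left(10 \cdot 7 \right)}}{-22129 + 294} = \frac{- \frac{549}{85} + \frac{\frac{1}{2} + \left(10 \cdot 7\right)^{2}}{10 \cdot 7 \left(101 + 10 \cdot 7\right)}}{-22129 + 294} = \frac{- \frac{549}{85} + \frac{\frac{1}{2} + 70^{2}}{70 \left(101 + 70\right)}}{-21835} = \left(- \frac{549}{85} + \frac{\frac{1}{2} + 4900}{70 \cdot 171}\right) \left(- \frac{1}{21835}\right) = \left(- \frac{549}{85} + \frac{1}{70} \cdot \frac{1}{171} \cdot \frac{9801}{2}\right) \left(- \frac{1}{21835}\right) = \left(- \frac{549}{85} + \frac{1089}{2660}\right) \left(- \frac{1}{21835}\right) = \left(- \frac{54711}{9044}\right) \left(- \frac{1}{21835}\right) = \frac{54711}{197475740}$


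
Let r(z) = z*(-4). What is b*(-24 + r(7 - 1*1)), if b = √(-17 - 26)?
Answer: -48*I*√43 ≈ -314.76*I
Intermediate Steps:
b = I*√43 (b = √(-43) = I*√43 ≈ 6.5574*I)
r(z) = -4*z
b*(-24 + r(7 - 1*1)) = (I*√43)*(-24 - 4*(7 - 1*1)) = (I*√43)*(-24 - 4*(7 - 1)) = (I*√43)*(-24 - 4*6) = (I*√43)*(-24 - 24) = (I*√43)*(-48) = -48*I*√43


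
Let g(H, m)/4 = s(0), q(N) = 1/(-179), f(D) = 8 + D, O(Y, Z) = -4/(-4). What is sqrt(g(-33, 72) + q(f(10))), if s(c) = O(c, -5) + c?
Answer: sqrt(127985)/179 ≈ 1.9986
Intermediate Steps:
O(Y, Z) = 1 (O(Y, Z) = -4*(-1/4) = 1)
q(N) = -1/179
s(c) = 1 + c
g(H, m) = 4 (g(H, m) = 4*(1 + 0) = 4*1 = 4)
sqrt(g(-33, 72) + q(f(10))) = sqrt(4 - 1/179) = sqrt(715/179) = sqrt(127985)/179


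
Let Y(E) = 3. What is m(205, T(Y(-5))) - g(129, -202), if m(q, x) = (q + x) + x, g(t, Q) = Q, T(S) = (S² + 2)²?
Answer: 649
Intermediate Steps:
T(S) = (2 + S²)²
m(q, x) = q + 2*x
m(205, T(Y(-5))) - g(129, -202) = (205 + 2*(2 + 3²)²) - 1*(-202) = (205 + 2*(2 + 9)²) + 202 = (205 + 2*11²) + 202 = (205 + 2*121) + 202 = (205 + 242) + 202 = 447 + 202 = 649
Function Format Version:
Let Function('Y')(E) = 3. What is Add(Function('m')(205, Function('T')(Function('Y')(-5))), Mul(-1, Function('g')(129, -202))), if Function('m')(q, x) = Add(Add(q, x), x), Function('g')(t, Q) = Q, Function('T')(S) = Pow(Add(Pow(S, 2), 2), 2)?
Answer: 649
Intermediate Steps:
Function('T')(S) = Pow(Add(2, Pow(S, 2)), 2)
Function('m')(q, x) = Add(q, Mul(2, x))
Add(Function('m')(205, Function('T')(Function('Y')(-5))), Mul(-1, Function('g')(129, -202))) = Add(Add(205, Mul(2, Pow(Add(2, Pow(3, 2)), 2))), Mul(-1, -202)) = Add(Add(205, Mul(2, Pow(Add(2, 9), 2))), 202) = Add(Add(205, Mul(2, Pow(11, 2))), 202) = Add(Add(205, Mul(2, 121)), 202) = Add(Add(205, 242), 202) = Add(447, 202) = 649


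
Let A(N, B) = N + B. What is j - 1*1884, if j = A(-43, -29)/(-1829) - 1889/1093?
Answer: -3769675033/1999097 ≈ -1885.7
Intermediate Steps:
A(N, B) = B + N
j = -3376285/1999097 (j = (-29 - 43)/(-1829) - 1889/1093 = -72*(-1/1829) - 1889*1/1093 = 72/1829 - 1889/1093 = -3376285/1999097 ≈ -1.6889)
j - 1*1884 = -3376285/1999097 - 1*1884 = -3376285/1999097 - 1884 = -3769675033/1999097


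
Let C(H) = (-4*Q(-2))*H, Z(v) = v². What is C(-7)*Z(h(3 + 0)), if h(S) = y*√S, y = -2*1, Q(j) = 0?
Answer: 0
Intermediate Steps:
y = -2
h(S) = -2*√S
C(H) = 0 (C(H) = (-4*0)*H = 0*H = 0)
C(-7)*Z(h(3 + 0)) = 0*(-2*√(3 + 0))² = 0*(-2*√3)² = 0*12 = 0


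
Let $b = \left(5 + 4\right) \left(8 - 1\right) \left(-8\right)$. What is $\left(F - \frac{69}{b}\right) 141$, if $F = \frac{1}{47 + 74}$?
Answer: $\frac{138697}{6776} \approx 20.469$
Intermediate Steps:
$F = \frac{1}{121} \approx 0.0082645$
$b = -504$ ($b = 9 \cdot 7 \left(-8\right) = 63 \left(-8\right) = -504$)
$\left(F - \frac{69}{b}\right) 141 = \left(\frac{1}{121} - \frac{69}{-504}\right) 141 = \left(\frac{1}{121} - - \frac{23}{168}\right) 141 = \left(\frac{1}{121} + \frac{23}{168}\right) 141 = \frac{2951}{20328} \cdot 141 = \frac{138697}{6776}$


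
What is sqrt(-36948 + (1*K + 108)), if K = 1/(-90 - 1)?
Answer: I*sqrt(305072131)/91 ≈ 191.94*I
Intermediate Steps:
K = -1/91 (K = 1/(-91) = -1/91 ≈ -0.010989)
sqrt(-36948 + (1*K + 108)) = sqrt(-36948 + (1*(-1/91) + 108)) = sqrt(-36948 + (-1/91 + 108)) = sqrt(-36948 + 9827/91) = sqrt(-3352441/91) = I*sqrt(305072131)/91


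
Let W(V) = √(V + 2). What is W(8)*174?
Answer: 174*√10 ≈ 550.24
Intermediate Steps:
W(V) = √(2 + V)
W(8)*174 = √(2 + 8)*174 = √10*174 = 174*√10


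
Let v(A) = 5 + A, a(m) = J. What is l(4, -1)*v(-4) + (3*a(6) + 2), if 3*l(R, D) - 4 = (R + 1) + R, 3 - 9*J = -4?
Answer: 26/3 ≈ 8.6667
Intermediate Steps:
J = 7/9 (J = 1/3 - 1/9*(-4) = 1/3 + 4/9 = 7/9 ≈ 0.77778)
a(m) = 7/9
l(R, D) = 5/3 + 2*R/3 (l(R, D) = 4/3 + ((R + 1) + R)/3 = 4/3 + ((1 + R) + R)/3 = 4/3 + (1 + 2*R)/3 = 4/3 + (1/3 + 2*R/3) = 5/3 + 2*R/3)
l(4, -1)*v(-4) + (3*a(6) + 2) = (5/3 + (2/3)*4)*(5 - 4) + (3*(7/9) + 2) = (5/3 + 8/3)*1 + (7/3 + 2) = (13/3)*1 + 13/3 = 13/3 + 13/3 = 26/3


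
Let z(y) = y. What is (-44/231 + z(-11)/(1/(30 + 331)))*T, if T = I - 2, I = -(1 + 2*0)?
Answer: 83395/7 ≈ 11914.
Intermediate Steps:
I = -1 (I = -(1 + 0) = -1*1 = -1)
T = -3 (T = -1 - 2 = -3)
(-44/231 + z(-11)/(1/(30 + 331)))*T = (-44/231 - 11/(1/(30 + 331)))*(-3) = (-44*1/231 - 11/(1/361))*(-3) = (-4/21 - 11/1/361)*(-3) = (-4/21 - 11*361)*(-3) = (-4/21 - 3971)*(-3) = -83395/21*(-3) = 83395/7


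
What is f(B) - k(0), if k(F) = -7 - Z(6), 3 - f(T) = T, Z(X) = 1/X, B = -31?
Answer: 247/6 ≈ 41.167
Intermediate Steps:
f(T) = 3 - T
k(F) = -43/6 (k(F) = -7 - 1/6 = -7 - 1*⅙ = -7 - ⅙ = -43/6)
f(B) - k(0) = (3 - 1*(-31)) - 1*(-43/6) = (3 + 31) + 43/6 = 34 + 43/6 = 247/6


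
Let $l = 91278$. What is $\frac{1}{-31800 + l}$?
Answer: $\frac{1}{59478} \approx 1.6813 \cdot 10^{-5}$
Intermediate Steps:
$\frac{1}{-31800 + l} = \frac{1}{-31800 + 91278} = \frac{1}{59478}$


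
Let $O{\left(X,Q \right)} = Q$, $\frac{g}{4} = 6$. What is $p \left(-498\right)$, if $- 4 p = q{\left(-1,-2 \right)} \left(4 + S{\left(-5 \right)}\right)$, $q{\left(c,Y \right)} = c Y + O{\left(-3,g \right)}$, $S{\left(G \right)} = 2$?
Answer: $19422$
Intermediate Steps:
$g = 24$ ($g = 4 \cdot 6 = 24$)
$q{\left(c,Y \right)} = 24 + Y c$ ($q{\left(c,Y \right)} = c Y + 24 = Y c + 24 = 24 + Y c$)
$p = -39$ ($p = - \frac{\left(24 - -2\right) \left(4 + 2\right)}{4} = - \frac{\left(24 + 2\right) 6}{4} = - \frac{26 \cdot 6}{4} = \left(- \frac{1}{4}\right) 156 = -39$)
$p \left(-498\right) = \left(-39\right) \left(-498\right) = 19422$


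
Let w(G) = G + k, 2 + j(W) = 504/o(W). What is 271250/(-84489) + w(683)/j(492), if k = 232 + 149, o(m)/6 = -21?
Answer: -15253966/84489 ≈ -180.54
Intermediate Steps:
o(m) = -126 (o(m) = 6*(-21) = -126)
j(W) = -6 (j(W) = -2 + 504/(-126) = -2 + 504*(-1/126) = -2 - 4 = -6)
k = 381
w(G) = 381 + G (w(G) = G + 381 = 381 + G)
271250/(-84489) + w(683)/j(492) = 271250/(-84489) + (381 + 683)/(-6) = 271250*(-1/84489) + 1064*(-1/6) = -271250/84489 - 532/3 = -15253966/84489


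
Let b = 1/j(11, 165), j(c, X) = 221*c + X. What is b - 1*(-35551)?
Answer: 92290397/2596 ≈ 35551.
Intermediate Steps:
j(c, X) = X + 221*c
b = 1/2596 (b = 1/(165 + 221*11) = 1/(165 + 2431) = 1/2596 ≈ 0.00038521)
b - 1*(-35551) = 1/2596 - 1*(-35551) = 1/2596 + 35551 = 92290397/2596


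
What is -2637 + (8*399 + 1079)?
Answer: 1634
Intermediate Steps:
-2637 + (8*399 + 1079) = -2637 + (3192 + 1079) = -2637 + 4271 = 1634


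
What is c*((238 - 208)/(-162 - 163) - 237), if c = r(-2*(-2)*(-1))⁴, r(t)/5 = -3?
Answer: -156036375/13 ≈ -1.2003e+7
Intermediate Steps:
r(t) = -15 (r(t) = 5*(-3) = -15)
c = 50625 (c = (-15)⁴ = 50625)
c*((238 - 208)/(-162 - 163) - 237) = 50625*((238 - 208)/(-162 - 163) - 237) = 50625*(30/(-325) - 237) = 50625*(30*(-1/325) - 237) = 50625*(-6/65 - 237) = 50625*(-15411/65) = -156036375/13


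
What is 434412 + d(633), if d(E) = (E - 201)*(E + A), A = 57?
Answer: 732492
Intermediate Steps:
d(E) = (-201 + E)*(57 + E) (d(E) = (E - 201)*(E + 57) = (-201 + E)*(57 + E))
434412 + d(633) = 434412 + (-11457 + 633**2 - 144*633) = 434412 + (-11457 + 400689 - 91152) = 434412 + 298080 = 732492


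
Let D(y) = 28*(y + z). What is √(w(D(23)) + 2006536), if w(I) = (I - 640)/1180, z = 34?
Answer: √174618865905/295 ≈ 1416.5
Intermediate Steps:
D(y) = 952 + 28*y (D(y) = 28*(y + 34) = 28*(34 + y) = 952 + 28*y)
w(I) = -32/59 + I/1180 (w(I) = (-640 + I)*(1/1180) = -32/59 + I/1180)
√(w(D(23)) + 2006536) = √((-32/59 + (952 + 28*23)/1180) + 2006536) = √((-32/59 + (952 + 644)/1180) + 2006536) = √((-32/59 + (1/1180)*1596) + 2006536) = √((-32/59 + 399/295) + 2006536) = √(239/295 + 2006536) = √(591928359/295) = √174618865905/295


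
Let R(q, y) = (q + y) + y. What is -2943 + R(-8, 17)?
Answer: -2917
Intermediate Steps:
R(q, y) = q + 2*y
-2943 + R(-8, 17) = -2943 + (-8 + 2*17) = -2943 + (-8 + 34) = -2943 + 26 = -2917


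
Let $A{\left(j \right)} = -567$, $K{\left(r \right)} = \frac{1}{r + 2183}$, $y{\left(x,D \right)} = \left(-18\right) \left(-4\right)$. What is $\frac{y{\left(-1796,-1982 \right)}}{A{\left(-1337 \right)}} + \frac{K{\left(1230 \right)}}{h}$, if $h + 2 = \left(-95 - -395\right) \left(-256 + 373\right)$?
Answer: $- \frac{136902247}{1078105266} \approx -0.12698$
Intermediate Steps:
$y{\left(x,D \right)} = 72$
$h = 35098$ ($h = -2 + \left(-95 - -395\right) \left(-256 + 373\right) = -2 + \left(-95 + 395\right) 117 = -2 + 300 \cdot 117 = -2 + 35100 = 35098$)
$K{\left(r \right)} = \frac{1}{2183 + r}$
$\frac{y{\left(-1796,-1982 \right)}}{A{\left(-1337 \right)}} + \frac{K{\left(1230 \right)}}{h} = \frac{72}{-567} + \frac{1}{\left(2183 + 1230\right) 35098} = 72 \left(- \frac{1}{567}\right) + \frac{1}{3413} \cdot \frac{1}{35098} = - \frac{8}{63} + \frac{1}{3413} \cdot \frac{1}{35098} = - \frac{8}{63} + \frac{1}{119789474} = - \frac{136902247}{1078105266}$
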